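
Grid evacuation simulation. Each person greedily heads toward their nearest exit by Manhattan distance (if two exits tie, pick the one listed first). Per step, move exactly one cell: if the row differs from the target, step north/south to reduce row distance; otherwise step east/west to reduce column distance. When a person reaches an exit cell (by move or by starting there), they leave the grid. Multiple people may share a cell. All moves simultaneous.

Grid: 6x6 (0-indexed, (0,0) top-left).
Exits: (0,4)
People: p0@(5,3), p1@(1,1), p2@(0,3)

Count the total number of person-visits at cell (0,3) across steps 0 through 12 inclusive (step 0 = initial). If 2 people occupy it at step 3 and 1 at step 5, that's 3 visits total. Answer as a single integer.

Answer: 3

Derivation:
Step 0: p0@(5,3) p1@(1,1) p2@(0,3) -> at (0,3): 1 [p2], cum=1
Step 1: p0@(4,3) p1@(0,1) p2@ESC -> at (0,3): 0 [-], cum=1
Step 2: p0@(3,3) p1@(0,2) p2@ESC -> at (0,3): 0 [-], cum=1
Step 3: p0@(2,3) p1@(0,3) p2@ESC -> at (0,3): 1 [p1], cum=2
Step 4: p0@(1,3) p1@ESC p2@ESC -> at (0,3): 0 [-], cum=2
Step 5: p0@(0,3) p1@ESC p2@ESC -> at (0,3): 1 [p0], cum=3
Step 6: p0@ESC p1@ESC p2@ESC -> at (0,3): 0 [-], cum=3
Total visits = 3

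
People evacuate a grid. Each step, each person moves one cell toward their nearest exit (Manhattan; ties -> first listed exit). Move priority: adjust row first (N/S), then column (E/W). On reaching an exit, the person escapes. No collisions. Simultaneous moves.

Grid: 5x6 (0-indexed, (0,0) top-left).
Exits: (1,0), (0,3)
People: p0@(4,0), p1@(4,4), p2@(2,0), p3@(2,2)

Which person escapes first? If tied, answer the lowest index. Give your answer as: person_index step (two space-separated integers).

Step 1: p0:(4,0)->(3,0) | p1:(4,4)->(3,4) | p2:(2,0)->(1,0)->EXIT | p3:(2,2)->(1,2)
Step 2: p0:(3,0)->(2,0) | p1:(3,4)->(2,4) | p2:escaped | p3:(1,2)->(1,1)
Step 3: p0:(2,0)->(1,0)->EXIT | p1:(2,4)->(1,4) | p2:escaped | p3:(1,1)->(1,0)->EXIT
Step 4: p0:escaped | p1:(1,4)->(0,4) | p2:escaped | p3:escaped
Step 5: p0:escaped | p1:(0,4)->(0,3)->EXIT | p2:escaped | p3:escaped
Exit steps: [3, 5, 1, 3]
First to escape: p2 at step 1

Answer: 2 1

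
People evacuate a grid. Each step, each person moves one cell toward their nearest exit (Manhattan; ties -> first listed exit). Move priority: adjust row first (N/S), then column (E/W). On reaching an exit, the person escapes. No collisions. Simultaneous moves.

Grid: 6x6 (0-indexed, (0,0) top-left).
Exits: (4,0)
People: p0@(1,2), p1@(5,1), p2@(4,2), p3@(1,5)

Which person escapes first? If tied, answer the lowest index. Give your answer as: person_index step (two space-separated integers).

Step 1: p0:(1,2)->(2,2) | p1:(5,1)->(4,1) | p2:(4,2)->(4,1) | p3:(1,5)->(2,5)
Step 2: p0:(2,2)->(3,2) | p1:(4,1)->(4,0)->EXIT | p2:(4,1)->(4,0)->EXIT | p3:(2,5)->(3,5)
Step 3: p0:(3,2)->(4,2) | p1:escaped | p2:escaped | p3:(3,5)->(4,5)
Step 4: p0:(4,2)->(4,1) | p1:escaped | p2:escaped | p3:(4,5)->(4,4)
Step 5: p0:(4,1)->(4,0)->EXIT | p1:escaped | p2:escaped | p3:(4,4)->(4,3)
Step 6: p0:escaped | p1:escaped | p2:escaped | p3:(4,3)->(4,2)
Step 7: p0:escaped | p1:escaped | p2:escaped | p3:(4,2)->(4,1)
Step 8: p0:escaped | p1:escaped | p2:escaped | p3:(4,1)->(4,0)->EXIT
Exit steps: [5, 2, 2, 8]
First to escape: p1 at step 2

Answer: 1 2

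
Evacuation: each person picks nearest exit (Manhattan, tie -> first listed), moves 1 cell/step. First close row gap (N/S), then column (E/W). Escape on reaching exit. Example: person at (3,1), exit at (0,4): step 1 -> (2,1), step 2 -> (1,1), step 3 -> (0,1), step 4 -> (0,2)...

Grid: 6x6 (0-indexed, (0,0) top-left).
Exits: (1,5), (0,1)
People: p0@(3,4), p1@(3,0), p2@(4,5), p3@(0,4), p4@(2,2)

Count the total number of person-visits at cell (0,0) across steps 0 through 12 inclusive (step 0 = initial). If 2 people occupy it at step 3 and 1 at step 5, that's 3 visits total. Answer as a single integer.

Answer: 1

Derivation:
Step 0: p0@(3,4) p1@(3,0) p2@(4,5) p3@(0,4) p4@(2,2) -> at (0,0): 0 [-], cum=0
Step 1: p0@(2,4) p1@(2,0) p2@(3,5) p3@(1,4) p4@(1,2) -> at (0,0): 0 [-], cum=0
Step 2: p0@(1,4) p1@(1,0) p2@(2,5) p3@ESC p4@(0,2) -> at (0,0): 0 [-], cum=0
Step 3: p0@ESC p1@(0,0) p2@ESC p3@ESC p4@ESC -> at (0,0): 1 [p1], cum=1
Step 4: p0@ESC p1@ESC p2@ESC p3@ESC p4@ESC -> at (0,0): 0 [-], cum=1
Total visits = 1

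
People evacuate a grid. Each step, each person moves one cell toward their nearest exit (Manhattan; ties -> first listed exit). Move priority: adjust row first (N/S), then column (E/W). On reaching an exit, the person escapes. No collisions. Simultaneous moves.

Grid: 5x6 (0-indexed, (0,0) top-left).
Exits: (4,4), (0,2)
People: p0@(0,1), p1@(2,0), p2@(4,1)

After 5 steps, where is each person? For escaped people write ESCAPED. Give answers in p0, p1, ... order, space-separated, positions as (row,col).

Step 1: p0:(0,1)->(0,2)->EXIT | p1:(2,0)->(1,0) | p2:(4,1)->(4,2)
Step 2: p0:escaped | p1:(1,0)->(0,0) | p2:(4,2)->(4,3)
Step 3: p0:escaped | p1:(0,0)->(0,1) | p2:(4,3)->(4,4)->EXIT
Step 4: p0:escaped | p1:(0,1)->(0,2)->EXIT | p2:escaped

ESCAPED ESCAPED ESCAPED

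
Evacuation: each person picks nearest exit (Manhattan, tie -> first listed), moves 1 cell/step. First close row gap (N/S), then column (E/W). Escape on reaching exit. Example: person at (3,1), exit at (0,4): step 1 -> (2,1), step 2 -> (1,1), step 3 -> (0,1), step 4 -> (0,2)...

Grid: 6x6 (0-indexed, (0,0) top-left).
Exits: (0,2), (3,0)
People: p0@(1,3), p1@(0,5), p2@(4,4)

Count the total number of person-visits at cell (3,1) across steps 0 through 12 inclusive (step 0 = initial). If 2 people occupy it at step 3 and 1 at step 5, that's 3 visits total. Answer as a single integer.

Answer: 1

Derivation:
Step 0: p0@(1,3) p1@(0,5) p2@(4,4) -> at (3,1): 0 [-], cum=0
Step 1: p0@(0,3) p1@(0,4) p2@(3,4) -> at (3,1): 0 [-], cum=0
Step 2: p0@ESC p1@(0,3) p2@(3,3) -> at (3,1): 0 [-], cum=0
Step 3: p0@ESC p1@ESC p2@(3,2) -> at (3,1): 0 [-], cum=0
Step 4: p0@ESC p1@ESC p2@(3,1) -> at (3,1): 1 [p2], cum=1
Step 5: p0@ESC p1@ESC p2@ESC -> at (3,1): 0 [-], cum=1
Total visits = 1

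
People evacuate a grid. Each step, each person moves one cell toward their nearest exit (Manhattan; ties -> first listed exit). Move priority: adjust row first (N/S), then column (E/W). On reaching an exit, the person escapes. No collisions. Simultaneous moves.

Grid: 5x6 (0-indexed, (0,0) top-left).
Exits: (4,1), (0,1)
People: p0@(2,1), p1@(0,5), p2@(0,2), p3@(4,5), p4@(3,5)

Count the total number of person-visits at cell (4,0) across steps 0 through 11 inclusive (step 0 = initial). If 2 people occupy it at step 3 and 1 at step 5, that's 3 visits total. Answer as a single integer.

Answer: 0

Derivation:
Step 0: p0@(2,1) p1@(0,5) p2@(0,2) p3@(4,5) p4@(3,5) -> at (4,0): 0 [-], cum=0
Step 1: p0@(3,1) p1@(0,4) p2@ESC p3@(4,4) p4@(4,5) -> at (4,0): 0 [-], cum=0
Step 2: p0@ESC p1@(0,3) p2@ESC p3@(4,3) p4@(4,4) -> at (4,0): 0 [-], cum=0
Step 3: p0@ESC p1@(0,2) p2@ESC p3@(4,2) p4@(4,3) -> at (4,0): 0 [-], cum=0
Step 4: p0@ESC p1@ESC p2@ESC p3@ESC p4@(4,2) -> at (4,0): 0 [-], cum=0
Step 5: p0@ESC p1@ESC p2@ESC p3@ESC p4@ESC -> at (4,0): 0 [-], cum=0
Total visits = 0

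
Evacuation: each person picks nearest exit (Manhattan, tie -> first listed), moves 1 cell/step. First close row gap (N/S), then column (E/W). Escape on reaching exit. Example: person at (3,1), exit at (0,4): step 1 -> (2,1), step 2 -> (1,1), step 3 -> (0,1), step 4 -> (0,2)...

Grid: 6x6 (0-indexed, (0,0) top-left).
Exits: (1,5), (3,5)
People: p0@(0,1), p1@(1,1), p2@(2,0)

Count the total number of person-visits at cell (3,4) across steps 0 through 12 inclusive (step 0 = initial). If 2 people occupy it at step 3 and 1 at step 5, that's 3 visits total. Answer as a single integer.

Step 0: p0@(0,1) p1@(1,1) p2@(2,0) -> at (3,4): 0 [-], cum=0
Step 1: p0@(1,1) p1@(1,2) p2@(1,0) -> at (3,4): 0 [-], cum=0
Step 2: p0@(1,2) p1@(1,3) p2@(1,1) -> at (3,4): 0 [-], cum=0
Step 3: p0@(1,3) p1@(1,4) p2@(1,2) -> at (3,4): 0 [-], cum=0
Step 4: p0@(1,4) p1@ESC p2@(1,3) -> at (3,4): 0 [-], cum=0
Step 5: p0@ESC p1@ESC p2@(1,4) -> at (3,4): 0 [-], cum=0
Step 6: p0@ESC p1@ESC p2@ESC -> at (3,4): 0 [-], cum=0
Total visits = 0

Answer: 0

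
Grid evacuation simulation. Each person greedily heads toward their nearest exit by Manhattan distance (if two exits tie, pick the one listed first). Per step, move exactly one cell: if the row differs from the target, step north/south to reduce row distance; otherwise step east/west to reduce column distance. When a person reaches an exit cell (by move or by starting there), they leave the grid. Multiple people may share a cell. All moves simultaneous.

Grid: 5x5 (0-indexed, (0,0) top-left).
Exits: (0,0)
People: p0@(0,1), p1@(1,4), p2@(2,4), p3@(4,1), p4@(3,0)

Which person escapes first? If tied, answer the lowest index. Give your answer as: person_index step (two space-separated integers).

Step 1: p0:(0,1)->(0,0)->EXIT | p1:(1,4)->(0,4) | p2:(2,4)->(1,4) | p3:(4,1)->(3,1) | p4:(3,0)->(2,0)
Step 2: p0:escaped | p1:(0,4)->(0,3) | p2:(1,4)->(0,4) | p3:(3,1)->(2,1) | p4:(2,0)->(1,0)
Step 3: p0:escaped | p1:(0,3)->(0,2) | p2:(0,4)->(0,3) | p3:(2,1)->(1,1) | p4:(1,0)->(0,0)->EXIT
Step 4: p0:escaped | p1:(0,2)->(0,1) | p2:(0,3)->(0,2) | p3:(1,1)->(0,1) | p4:escaped
Step 5: p0:escaped | p1:(0,1)->(0,0)->EXIT | p2:(0,2)->(0,1) | p3:(0,1)->(0,0)->EXIT | p4:escaped
Step 6: p0:escaped | p1:escaped | p2:(0,1)->(0,0)->EXIT | p3:escaped | p4:escaped
Exit steps: [1, 5, 6, 5, 3]
First to escape: p0 at step 1

Answer: 0 1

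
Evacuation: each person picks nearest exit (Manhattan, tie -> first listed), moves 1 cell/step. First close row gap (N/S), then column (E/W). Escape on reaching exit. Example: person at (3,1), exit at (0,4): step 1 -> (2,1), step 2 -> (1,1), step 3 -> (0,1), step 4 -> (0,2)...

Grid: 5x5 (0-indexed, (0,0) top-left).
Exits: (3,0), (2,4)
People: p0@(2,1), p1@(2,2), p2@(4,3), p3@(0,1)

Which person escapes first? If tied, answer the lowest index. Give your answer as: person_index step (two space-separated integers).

Step 1: p0:(2,1)->(3,1) | p1:(2,2)->(2,3) | p2:(4,3)->(3,3) | p3:(0,1)->(1,1)
Step 2: p0:(3,1)->(3,0)->EXIT | p1:(2,3)->(2,4)->EXIT | p2:(3,3)->(2,3) | p3:(1,1)->(2,1)
Step 3: p0:escaped | p1:escaped | p2:(2,3)->(2,4)->EXIT | p3:(2,1)->(3,1)
Step 4: p0:escaped | p1:escaped | p2:escaped | p3:(3,1)->(3,0)->EXIT
Exit steps: [2, 2, 3, 4]
First to escape: p0 at step 2

Answer: 0 2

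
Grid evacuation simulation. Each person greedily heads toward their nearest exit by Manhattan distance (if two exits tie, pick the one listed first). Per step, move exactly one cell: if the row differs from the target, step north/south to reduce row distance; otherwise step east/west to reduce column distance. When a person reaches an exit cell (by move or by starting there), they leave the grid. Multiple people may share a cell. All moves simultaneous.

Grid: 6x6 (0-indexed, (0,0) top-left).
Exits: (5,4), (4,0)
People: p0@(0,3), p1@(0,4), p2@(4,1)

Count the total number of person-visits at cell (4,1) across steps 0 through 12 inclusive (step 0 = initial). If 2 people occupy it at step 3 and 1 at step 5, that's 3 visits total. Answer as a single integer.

Answer: 1

Derivation:
Step 0: p0@(0,3) p1@(0,4) p2@(4,1) -> at (4,1): 1 [p2], cum=1
Step 1: p0@(1,3) p1@(1,4) p2@ESC -> at (4,1): 0 [-], cum=1
Step 2: p0@(2,3) p1@(2,4) p2@ESC -> at (4,1): 0 [-], cum=1
Step 3: p0@(3,3) p1@(3,4) p2@ESC -> at (4,1): 0 [-], cum=1
Step 4: p0@(4,3) p1@(4,4) p2@ESC -> at (4,1): 0 [-], cum=1
Step 5: p0@(5,3) p1@ESC p2@ESC -> at (4,1): 0 [-], cum=1
Step 6: p0@ESC p1@ESC p2@ESC -> at (4,1): 0 [-], cum=1
Total visits = 1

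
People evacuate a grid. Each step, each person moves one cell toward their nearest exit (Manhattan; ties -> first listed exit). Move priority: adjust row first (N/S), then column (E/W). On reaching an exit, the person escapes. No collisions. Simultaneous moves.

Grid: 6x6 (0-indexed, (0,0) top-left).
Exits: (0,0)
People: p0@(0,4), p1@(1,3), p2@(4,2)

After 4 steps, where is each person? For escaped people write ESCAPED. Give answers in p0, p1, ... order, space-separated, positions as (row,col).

Step 1: p0:(0,4)->(0,3) | p1:(1,3)->(0,3) | p2:(4,2)->(3,2)
Step 2: p0:(0,3)->(0,2) | p1:(0,3)->(0,2) | p2:(3,2)->(2,2)
Step 3: p0:(0,2)->(0,1) | p1:(0,2)->(0,1) | p2:(2,2)->(1,2)
Step 4: p0:(0,1)->(0,0)->EXIT | p1:(0,1)->(0,0)->EXIT | p2:(1,2)->(0,2)

ESCAPED ESCAPED (0,2)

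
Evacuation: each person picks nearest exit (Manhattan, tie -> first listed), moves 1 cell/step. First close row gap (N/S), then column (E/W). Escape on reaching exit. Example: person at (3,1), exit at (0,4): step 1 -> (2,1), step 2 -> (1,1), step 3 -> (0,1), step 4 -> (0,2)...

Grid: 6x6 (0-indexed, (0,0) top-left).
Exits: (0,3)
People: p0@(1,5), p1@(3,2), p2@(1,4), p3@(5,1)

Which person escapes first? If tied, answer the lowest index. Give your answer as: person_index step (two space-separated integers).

Step 1: p0:(1,5)->(0,5) | p1:(3,2)->(2,2) | p2:(1,4)->(0,4) | p3:(5,1)->(4,1)
Step 2: p0:(0,5)->(0,4) | p1:(2,2)->(1,2) | p2:(0,4)->(0,3)->EXIT | p3:(4,1)->(3,1)
Step 3: p0:(0,4)->(0,3)->EXIT | p1:(1,2)->(0,2) | p2:escaped | p3:(3,1)->(2,1)
Step 4: p0:escaped | p1:(0,2)->(0,3)->EXIT | p2:escaped | p3:(2,1)->(1,1)
Step 5: p0:escaped | p1:escaped | p2:escaped | p3:(1,1)->(0,1)
Step 6: p0:escaped | p1:escaped | p2:escaped | p3:(0,1)->(0,2)
Step 7: p0:escaped | p1:escaped | p2:escaped | p3:(0,2)->(0,3)->EXIT
Exit steps: [3, 4, 2, 7]
First to escape: p2 at step 2

Answer: 2 2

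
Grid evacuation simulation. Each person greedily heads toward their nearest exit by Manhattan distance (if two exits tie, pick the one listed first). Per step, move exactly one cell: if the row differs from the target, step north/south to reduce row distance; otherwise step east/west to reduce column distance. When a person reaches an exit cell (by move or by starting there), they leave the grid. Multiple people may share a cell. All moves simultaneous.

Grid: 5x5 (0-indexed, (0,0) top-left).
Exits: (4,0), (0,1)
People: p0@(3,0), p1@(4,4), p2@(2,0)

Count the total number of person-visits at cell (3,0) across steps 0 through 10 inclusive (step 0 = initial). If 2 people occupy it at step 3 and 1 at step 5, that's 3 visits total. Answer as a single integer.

Answer: 2

Derivation:
Step 0: p0@(3,0) p1@(4,4) p2@(2,0) -> at (3,0): 1 [p0], cum=1
Step 1: p0@ESC p1@(4,3) p2@(3,0) -> at (3,0): 1 [p2], cum=2
Step 2: p0@ESC p1@(4,2) p2@ESC -> at (3,0): 0 [-], cum=2
Step 3: p0@ESC p1@(4,1) p2@ESC -> at (3,0): 0 [-], cum=2
Step 4: p0@ESC p1@ESC p2@ESC -> at (3,0): 0 [-], cum=2
Total visits = 2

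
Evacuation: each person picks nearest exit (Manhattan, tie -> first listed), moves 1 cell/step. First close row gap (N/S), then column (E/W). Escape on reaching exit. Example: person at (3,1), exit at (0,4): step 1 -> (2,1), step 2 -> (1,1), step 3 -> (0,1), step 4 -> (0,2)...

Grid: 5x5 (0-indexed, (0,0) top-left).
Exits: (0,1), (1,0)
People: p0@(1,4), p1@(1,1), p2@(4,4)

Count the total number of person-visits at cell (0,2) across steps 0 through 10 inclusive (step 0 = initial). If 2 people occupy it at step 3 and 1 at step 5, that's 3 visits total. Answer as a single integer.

Step 0: p0@(1,4) p1@(1,1) p2@(4,4) -> at (0,2): 0 [-], cum=0
Step 1: p0@(0,4) p1@ESC p2@(3,4) -> at (0,2): 0 [-], cum=0
Step 2: p0@(0,3) p1@ESC p2@(2,4) -> at (0,2): 0 [-], cum=0
Step 3: p0@(0,2) p1@ESC p2@(1,4) -> at (0,2): 1 [p0], cum=1
Step 4: p0@ESC p1@ESC p2@(0,4) -> at (0,2): 0 [-], cum=1
Step 5: p0@ESC p1@ESC p2@(0,3) -> at (0,2): 0 [-], cum=1
Step 6: p0@ESC p1@ESC p2@(0,2) -> at (0,2): 1 [p2], cum=2
Step 7: p0@ESC p1@ESC p2@ESC -> at (0,2): 0 [-], cum=2
Total visits = 2

Answer: 2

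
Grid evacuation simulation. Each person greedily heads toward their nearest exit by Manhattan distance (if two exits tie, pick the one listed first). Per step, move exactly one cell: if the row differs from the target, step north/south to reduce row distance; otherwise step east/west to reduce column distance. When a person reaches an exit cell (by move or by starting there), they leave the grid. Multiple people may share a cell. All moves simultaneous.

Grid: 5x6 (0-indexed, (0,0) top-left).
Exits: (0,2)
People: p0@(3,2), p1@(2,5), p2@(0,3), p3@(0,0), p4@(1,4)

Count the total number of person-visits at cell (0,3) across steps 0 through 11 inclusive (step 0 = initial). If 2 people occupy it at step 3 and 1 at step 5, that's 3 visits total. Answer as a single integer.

Answer: 3

Derivation:
Step 0: p0@(3,2) p1@(2,5) p2@(0,3) p3@(0,0) p4@(1,4) -> at (0,3): 1 [p2], cum=1
Step 1: p0@(2,2) p1@(1,5) p2@ESC p3@(0,1) p4@(0,4) -> at (0,3): 0 [-], cum=1
Step 2: p0@(1,2) p1@(0,5) p2@ESC p3@ESC p4@(0,3) -> at (0,3): 1 [p4], cum=2
Step 3: p0@ESC p1@(0,4) p2@ESC p3@ESC p4@ESC -> at (0,3): 0 [-], cum=2
Step 4: p0@ESC p1@(0,3) p2@ESC p3@ESC p4@ESC -> at (0,3): 1 [p1], cum=3
Step 5: p0@ESC p1@ESC p2@ESC p3@ESC p4@ESC -> at (0,3): 0 [-], cum=3
Total visits = 3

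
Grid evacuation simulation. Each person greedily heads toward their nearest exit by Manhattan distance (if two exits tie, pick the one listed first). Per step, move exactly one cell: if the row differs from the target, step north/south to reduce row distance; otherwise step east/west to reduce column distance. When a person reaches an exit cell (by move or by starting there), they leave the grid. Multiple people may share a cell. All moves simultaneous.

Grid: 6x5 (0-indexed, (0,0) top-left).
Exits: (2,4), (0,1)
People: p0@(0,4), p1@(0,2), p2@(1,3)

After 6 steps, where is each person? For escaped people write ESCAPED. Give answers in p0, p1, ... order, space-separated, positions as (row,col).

Step 1: p0:(0,4)->(1,4) | p1:(0,2)->(0,1)->EXIT | p2:(1,3)->(2,3)
Step 2: p0:(1,4)->(2,4)->EXIT | p1:escaped | p2:(2,3)->(2,4)->EXIT

ESCAPED ESCAPED ESCAPED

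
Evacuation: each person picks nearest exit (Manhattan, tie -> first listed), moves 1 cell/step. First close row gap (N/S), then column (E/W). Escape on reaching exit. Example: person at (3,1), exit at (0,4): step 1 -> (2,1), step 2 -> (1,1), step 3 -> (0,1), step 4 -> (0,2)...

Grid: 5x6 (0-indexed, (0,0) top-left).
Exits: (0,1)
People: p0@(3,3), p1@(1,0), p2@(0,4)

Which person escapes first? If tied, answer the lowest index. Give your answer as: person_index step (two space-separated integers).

Answer: 1 2

Derivation:
Step 1: p0:(3,3)->(2,3) | p1:(1,0)->(0,0) | p2:(0,4)->(0,3)
Step 2: p0:(2,3)->(1,3) | p1:(0,0)->(0,1)->EXIT | p2:(0,3)->(0,2)
Step 3: p0:(1,3)->(0,3) | p1:escaped | p2:(0,2)->(0,1)->EXIT
Step 4: p0:(0,3)->(0,2) | p1:escaped | p2:escaped
Step 5: p0:(0,2)->(0,1)->EXIT | p1:escaped | p2:escaped
Exit steps: [5, 2, 3]
First to escape: p1 at step 2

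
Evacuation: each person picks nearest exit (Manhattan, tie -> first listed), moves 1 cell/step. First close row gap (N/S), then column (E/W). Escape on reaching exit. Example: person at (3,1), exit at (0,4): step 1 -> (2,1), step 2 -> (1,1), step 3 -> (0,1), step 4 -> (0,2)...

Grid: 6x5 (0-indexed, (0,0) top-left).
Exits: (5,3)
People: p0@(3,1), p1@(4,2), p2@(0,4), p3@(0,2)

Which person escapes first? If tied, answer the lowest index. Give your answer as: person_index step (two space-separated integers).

Answer: 1 2

Derivation:
Step 1: p0:(3,1)->(4,1) | p1:(4,2)->(5,2) | p2:(0,4)->(1,4) | p3:(0,2)->(1,2)
Step 2: p0:(4,1)->(5,1) | p1:(5,2)->(5,3)->EXIT | p2:(1,4)->(2,4) | p3:(1,2)->(2,2)
Step 3: p0:(5,1)->(5,2) | p1:escaped | p2:(2,4)->(3,4) | p3:(2,2)->(3,2)
Step 4: p0:(5,2)->(5,3)->EXIT | p1:escaped | p2:(3,4)->(4,4) | p3:(3,2)->(4,2)
Step 5: p0:escaped | p1:escaped | p2:(4,4)->(5,4) | p3:(4,2)->(5,2)
Step 6: p0:escaped | p1:escaped | p2:(5,4)->(5,3)->EXIT | p3:(5,2)->(5,3)->EXIT
Exit steps: [4, 2, 6, 6]
First to escape: p1 at step 2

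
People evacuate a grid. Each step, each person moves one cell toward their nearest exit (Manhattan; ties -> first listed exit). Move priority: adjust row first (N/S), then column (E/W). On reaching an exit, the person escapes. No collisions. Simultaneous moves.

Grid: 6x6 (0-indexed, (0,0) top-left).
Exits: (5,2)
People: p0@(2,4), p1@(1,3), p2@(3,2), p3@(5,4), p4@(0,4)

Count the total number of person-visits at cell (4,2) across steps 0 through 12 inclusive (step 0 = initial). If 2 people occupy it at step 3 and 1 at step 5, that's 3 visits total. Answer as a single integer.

Step 0: p0@(2,4) p1@(1,3) p2@(3,2) p3@(5,4) p4@(0,4) -> at (4,2): 0 [-], cum=0
Step 1: p0@(3,4) p1@(2,3) p2@(4,2) p3@(5,3) p4@(1,4) -> at (4,2): 1 [p2], cum=1
Step 2: p0@(4,4) p1@(3,3) p2@ESC p3@ESC p4@(2,4) -> at (4,2): 0 [-], cum=1
Step 3: p0@(5,4) p1@(4,3) p2@ESC p3@ESC p4@(3,4) -> at (4,2): 0 [-], cum=1
Step 4: p0@(5,3) p1@(5,3) p2@ESC p3@ESC p4@(4,4) -> at (4,2): 0 [-], cum=1
Step 5: p0@ESC p1@ESC p2@ESC p3@ESC p4@(5,4) -> at (4,2): 0 [-], cum=1
Step 6: p0@ESC p1@ESC p2@ESC p3@ESC p4@(5,3) -> at (4,2): 0 [-], cum=1
Step 7: p0@ESC p1@ESC p2@ESC p3@ESC p4@ESC -> at (4,2): 0 [-], cum=1
Total visits = 1

Answer: 1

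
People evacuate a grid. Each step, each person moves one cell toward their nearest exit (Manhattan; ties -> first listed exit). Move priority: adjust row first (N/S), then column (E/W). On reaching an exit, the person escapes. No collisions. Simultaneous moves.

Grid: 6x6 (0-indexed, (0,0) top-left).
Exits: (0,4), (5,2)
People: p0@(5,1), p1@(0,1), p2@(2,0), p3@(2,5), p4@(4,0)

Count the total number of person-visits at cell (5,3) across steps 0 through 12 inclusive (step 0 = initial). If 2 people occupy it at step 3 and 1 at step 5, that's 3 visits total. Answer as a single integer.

Answer: 0

Derivation:
Step 0: p0@(5,1) p1@(0,1) p2@(2,0) p3@(2,5) p4@(4,0) -> at (5,3): 0 [-], cum=0
Step 1: p0@ESC p1@(0,2) p2@(3,0) p3@(1,5) p4@(5,0) -> at (5,3): 0 [-], cum=0
Step 2: p0@ESC p1@(0,3) p2@(4,0) p3@(0,5) p4@(5,1) -> at (5,3): 0 [-], cum=0
Step 3: p0@ESC p1@ESC p2@(5,0) p3@ESC p4@ESC -> at (5,3): 0 [-], cum=0
Step 4: p0@ESC p1@ESC p2@(5,1) p3@ESC p4@ESC -> at (5,3): 0 [-], cum=0
Step 5: p0@ESC p1@ESC p2@ESC p3@ESC p4@ESC -> at (5,3): 0 [-], cum=0
Total visits = 0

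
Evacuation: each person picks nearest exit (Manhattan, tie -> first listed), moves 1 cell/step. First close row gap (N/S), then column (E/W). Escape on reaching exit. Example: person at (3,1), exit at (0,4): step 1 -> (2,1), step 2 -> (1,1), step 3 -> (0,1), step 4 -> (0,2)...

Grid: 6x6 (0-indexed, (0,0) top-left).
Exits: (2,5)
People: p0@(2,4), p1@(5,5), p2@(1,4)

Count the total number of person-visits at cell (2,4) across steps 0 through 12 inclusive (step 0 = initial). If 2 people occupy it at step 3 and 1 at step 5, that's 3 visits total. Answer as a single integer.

Step 0: p0@(2,4) p1@(5,5) p2@(1,4) -> at (2,4): 1 [p0], cum=1
Step 1: p0@ESC p1@(4,5) p2@(2,4) -> at (2,4): 1 [p2], cum=2
Step 2: p0@ESC p1@(3,5) p2@ESC -> at (2,4): 0 [-], cum=2
Step 3: p0@ESC p1@ESC p2@ESC -> at (2,4): 0 [-], cum=2
Total visits = 2

Answer: 2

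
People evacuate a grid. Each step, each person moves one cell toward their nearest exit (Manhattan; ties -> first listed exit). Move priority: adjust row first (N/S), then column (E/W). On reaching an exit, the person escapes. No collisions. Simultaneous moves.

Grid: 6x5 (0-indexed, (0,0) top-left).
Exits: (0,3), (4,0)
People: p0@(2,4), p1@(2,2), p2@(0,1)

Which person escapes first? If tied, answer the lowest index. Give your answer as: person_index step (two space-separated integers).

Step 1: p0:(2,4)->(1,4) | p1:(2,2)->(1,2) | p2:(0,1)->(0,2)
Step 2: p0:(1,4)->(0,4) | p1:(1,2)->(0,2) | p2:(0,2)->(0,3)->EXIT
Step 3: p0:(0,4)->(0,3)->EXIT | p1:(0,2)->(0,3)->EXIT | p2:escaped
Exit steps: [3, 3, 2]
First to escape: p2 at step 2

Answer: 2 2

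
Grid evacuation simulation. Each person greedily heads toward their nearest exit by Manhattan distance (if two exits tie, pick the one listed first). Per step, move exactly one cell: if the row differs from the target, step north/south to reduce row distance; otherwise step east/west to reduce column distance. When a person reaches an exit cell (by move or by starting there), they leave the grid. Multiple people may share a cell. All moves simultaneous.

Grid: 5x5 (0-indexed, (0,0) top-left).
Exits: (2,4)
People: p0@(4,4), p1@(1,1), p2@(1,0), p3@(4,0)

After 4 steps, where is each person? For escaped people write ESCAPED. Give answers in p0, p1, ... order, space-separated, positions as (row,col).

Step 1: p0:(4,4)->(3,4) | p1:(1,1)->(2,1) | p2:(1,0)->(2,0) | p3:(4,0)->(3,0)
Step 2: p0:(3,4)->(2,4)->EXIT | p1:(2,1)->(2,2) | p2:(2,0)->(2,1) | p3:(3,0)->(2,0)
Step 3: p0:escaped | p1:(2,2)->(2,3) | p2:(2,1)->(2,2) | p3:(2,0)->(2,1)
Step 4: p0:escaped | p1:(2,3)->(2,4)->EXIT | p2:(2,2)->(2,3) | p3:(2,1)->(2,2)

ESCAPED ESCAPED (2,3) (2,2)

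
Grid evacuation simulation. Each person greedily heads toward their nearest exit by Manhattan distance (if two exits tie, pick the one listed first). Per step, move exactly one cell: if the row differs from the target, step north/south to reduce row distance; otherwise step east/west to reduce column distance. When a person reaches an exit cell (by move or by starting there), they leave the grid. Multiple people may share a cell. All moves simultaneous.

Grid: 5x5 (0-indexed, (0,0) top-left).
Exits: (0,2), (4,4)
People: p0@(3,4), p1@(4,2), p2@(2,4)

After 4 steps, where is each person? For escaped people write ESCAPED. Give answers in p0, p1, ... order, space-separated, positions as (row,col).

Step 1: p0:(3,4)->(4,4)->EXIT | p1:(4,2)->(4,3) | p2:(2,4)->(3,4)
Step 2: p0:escaped | p1:(4,3)->(4,4)->EXIT | p2:(3,4)->(4,4)->EXIT

ESCAPED ESCAPED ESCAPED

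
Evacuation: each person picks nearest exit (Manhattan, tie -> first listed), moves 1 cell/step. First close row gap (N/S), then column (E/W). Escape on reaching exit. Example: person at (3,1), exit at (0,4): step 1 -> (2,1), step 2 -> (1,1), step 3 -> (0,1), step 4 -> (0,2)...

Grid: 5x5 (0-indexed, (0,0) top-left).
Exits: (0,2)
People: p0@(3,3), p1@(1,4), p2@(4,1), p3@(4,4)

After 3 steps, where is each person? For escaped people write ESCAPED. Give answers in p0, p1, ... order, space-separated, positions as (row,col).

Step 1: p0:(3,3)->(2,3) | p1:(1,4)->(0,4) | p2:(4,1)->(3,1) | p3:(4,4)->(3,4)
Step 2: p0:(2,3)->(1,3) | p1:(0,4)->(0,3) | p2:(3,1)->(2,1) | p3:(3,4)->(2,4)
Step 3: p0:(1,3)->(0,3) | p1:(0,3)->(0,2)->EXIT | p2:(2,1)->(1,1) | p3:(2,4)->(1,4)

(0,3) ESCAPED (1,1) (1,4)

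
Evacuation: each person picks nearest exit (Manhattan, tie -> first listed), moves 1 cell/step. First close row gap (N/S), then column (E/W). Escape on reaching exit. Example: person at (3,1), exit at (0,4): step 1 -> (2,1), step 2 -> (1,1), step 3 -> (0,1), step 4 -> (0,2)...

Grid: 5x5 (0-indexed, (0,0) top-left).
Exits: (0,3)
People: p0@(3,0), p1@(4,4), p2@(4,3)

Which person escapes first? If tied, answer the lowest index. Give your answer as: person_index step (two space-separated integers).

Step 1: p0:(3,0)->(2,0) | p1:(4,4)->(3,4) | p2:(4,3)->(3,3)
Step 2: p0:(2,0)->(1,0) | p1:(3,4)->(2,4) | p2:(3,3)->(2,3)
Step 3: p0:(1,0)->(0,0) | p1:(2,4)->(1,4) | p2:(2,3)->(1,3)
Step 4: p0:(0,0)->(0,1) | p1:(1,4)->(0,4) | p2:(1,3)->(0,3)->EXIT
Step 5: p0:(0,1)->(0,2) | p1:(0,4)->(0,3)->EXIT | p2:escaped
Step 6: p0:(0,2)->(0,3)->EXIT | p1:escaped | p2:escaped
Exit steps: [6, 5, 4]
First to escape: p2 at step 4

Answer: 2 4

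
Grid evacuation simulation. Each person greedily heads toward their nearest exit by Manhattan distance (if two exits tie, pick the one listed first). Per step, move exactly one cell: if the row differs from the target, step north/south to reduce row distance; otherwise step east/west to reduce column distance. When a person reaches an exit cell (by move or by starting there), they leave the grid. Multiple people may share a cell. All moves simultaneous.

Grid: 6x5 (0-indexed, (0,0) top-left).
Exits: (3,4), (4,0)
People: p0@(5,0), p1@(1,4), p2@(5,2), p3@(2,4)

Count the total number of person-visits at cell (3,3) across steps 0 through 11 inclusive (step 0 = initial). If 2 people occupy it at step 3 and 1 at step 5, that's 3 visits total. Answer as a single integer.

Step 0: p0@(5,0) p1@(1,4) p2@(5,2) p3@(2,4) -> at (3,3): 0 [-], cum=0
Step 1: p0@ESC p1@(2,4) p2@(4,2) p3@ESC -> at (3,3): 0 [-], cum=0
Step 2: p0@ESC p1@ESC p2@(4,1) p3@ESC -> at (3,3): 0 [-], cum=0
Step 3: p0@ESC p1@ESC p2@ESC p3@ESC -> at (3,3): 0 [-], cum=0
Total visits = 0

Answer: 0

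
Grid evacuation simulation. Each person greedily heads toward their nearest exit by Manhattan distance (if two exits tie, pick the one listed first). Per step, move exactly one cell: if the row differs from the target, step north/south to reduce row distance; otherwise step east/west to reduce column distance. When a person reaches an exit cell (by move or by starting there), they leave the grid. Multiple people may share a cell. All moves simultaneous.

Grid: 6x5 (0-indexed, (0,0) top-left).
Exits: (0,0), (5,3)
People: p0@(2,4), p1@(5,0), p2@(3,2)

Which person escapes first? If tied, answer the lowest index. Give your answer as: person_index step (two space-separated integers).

Answer: 1 3

Derivation:
Step 1: p0:(2,4)->(3,4) | p1:(5,0)->(5,1) | p2:(3,2)->(4,2)
Step 2: p0:(3,4)->(4,4) | p1:(5,1)->(5,2) | p2:(4,2)->(5,2)
Step 3: p0:(4,4)->(5,4) | p1:(5,2)->(5,3)->EXIT | p2:(5,2)->(5,3)->EXIT
Step 4: p0:(5,4)->(5,3)->EXIT | p1:escaped | p2:escaped
Exit steps: [4, 3, 3]
First to escape: p1 at step 3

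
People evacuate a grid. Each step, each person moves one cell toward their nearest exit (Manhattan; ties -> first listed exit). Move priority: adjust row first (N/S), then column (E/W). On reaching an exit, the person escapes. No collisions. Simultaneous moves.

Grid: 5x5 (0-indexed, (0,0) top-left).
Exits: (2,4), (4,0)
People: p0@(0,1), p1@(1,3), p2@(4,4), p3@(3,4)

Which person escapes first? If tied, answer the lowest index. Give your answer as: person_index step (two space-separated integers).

Answer: 3 1

Derivation:
Step 1: p0:(0,1)->(1,1) | p1:(1,3)->(2,3) | p2:(4,4)->(3,4) | p3:(3,4)->(2,4)->EXIT
Step 2: p0:(1,1)->(2,1) | p1:(2,3)->(2,4)->EXIT | p2:(3,4)->(2,4)->EXIT | p3:escaped
Step 3: p0:(2,1)->(2,2) | p1:escaped | p2:escaped | p3:escaped
Step 4: p0:(2,2)->(2,3) | p1:escaped | p2:escaped | p3:escaped
Step 5: p0:(2,3)->(2,4)->EXIT | p1:escaped | p2:escaped | p3:escaped
Exit steps: [5, 2, 2, 1]
First to escape: p3 at step 1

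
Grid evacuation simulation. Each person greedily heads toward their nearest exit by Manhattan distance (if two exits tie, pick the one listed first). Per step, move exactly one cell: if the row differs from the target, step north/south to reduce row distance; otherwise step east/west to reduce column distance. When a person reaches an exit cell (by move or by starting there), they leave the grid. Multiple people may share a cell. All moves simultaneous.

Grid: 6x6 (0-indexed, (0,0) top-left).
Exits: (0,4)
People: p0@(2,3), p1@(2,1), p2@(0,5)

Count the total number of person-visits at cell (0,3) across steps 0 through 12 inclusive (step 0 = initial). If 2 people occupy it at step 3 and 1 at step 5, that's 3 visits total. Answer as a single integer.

Step 0: p0@(2,3) p1@(2,1) p2@(0,5) -> at (0,3): 0 [-], cum=0
Step 1: p0@(1,3) p1@(1,1) p2@ESC -> at (0,3): 0 [-], cum=0
Step 2: p0@(0,3) p1@(0,1) p2@ESC -> at (0,3): 1 [p0], cum=1
Step 3: p0@ESC p1@(0,2) p2@ESC -> at (0,3): 0 [-], cum=1
Step 4: p0@ESC p1@(0,3) p2@ESC -> at (0,3): 1 [p1], cum=2
Step 5: p0@ESC p1@ESC p2@ESC -> at (0,3): 0 [-], cum=2
Total visits = 2

Answer: 2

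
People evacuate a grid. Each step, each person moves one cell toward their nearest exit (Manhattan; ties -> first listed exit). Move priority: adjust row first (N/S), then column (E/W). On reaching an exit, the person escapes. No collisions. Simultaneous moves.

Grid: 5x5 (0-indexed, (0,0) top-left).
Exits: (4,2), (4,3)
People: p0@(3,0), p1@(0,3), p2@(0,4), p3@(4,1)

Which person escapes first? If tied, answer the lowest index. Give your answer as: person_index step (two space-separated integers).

Answer: 3 1

Derivation:
Step 1: p0:(3,0)->(4,0) | p1:(0,3)->(1,3) | p2:(0,4)->(1,4) | p3:(4,1)->(4,2)->EXIT
Step 2: p0:(4,0)->(4,1) | p1:(1,3)->(2,3) | p2:(1,4)->(2,4) | p3:escaped
Step 3: p0:(4,1)->(4,2)->EXIT | p1:(2,3)->(3,3) | p2:(2,4)->(3,4) | p3:escaped
Step 4: p0:escaped | p1:(3,3)->(4,3)->EXIT | p2:(3,4)->(4,4) | p3:escaped
Step 5: p0:escaped | p1:escaped | p2:(4,4)->(4,3)->EXIT | p3:escaped
Exit steps: [3, 4, 5, 1]
First to escape: p3 at step 1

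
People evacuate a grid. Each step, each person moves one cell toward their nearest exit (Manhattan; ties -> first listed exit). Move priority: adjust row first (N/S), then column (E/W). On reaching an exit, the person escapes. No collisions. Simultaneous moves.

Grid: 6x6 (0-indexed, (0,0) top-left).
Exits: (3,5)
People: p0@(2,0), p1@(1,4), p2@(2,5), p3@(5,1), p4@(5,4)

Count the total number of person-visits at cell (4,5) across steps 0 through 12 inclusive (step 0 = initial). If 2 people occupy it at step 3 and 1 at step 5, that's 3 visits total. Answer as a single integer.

Answer: 0

Derivation:
Step 0: p0@(2,0) p1@(1,4) p2@(2,5) p3@(5,1) p4@(5,4) -> at (4,5): 0 [-], cum=0
Step 1: p0@(3,0) p1@(2,4) p2@ESC p3@(4,1) p4@(4,4) -> at (4,5): 0 [-], cum=0
Step 2: p0@(3,1) p1@(3,4) p2@ESC p3@(3,1) p4@(3,4) -> at (4,5): 0 [-], cum=0
Step 3: p0@(3,2) p1@ESC p2@ESC p3@(3,2) p4@ESC -> at (4,5): 0 [-], cum=0
Step 4: p0@(3,3) p1@ESC p2@ESC p3@(3,3) p4@ESC -> at (4,5): 0 [-], cum=0
Step 5: p0@(3,4) p1@ESC p2@ESC p3@(3,4) p4@ESC -> at (4,5): 0 [-], cum=0
Step 6: p0@ESC p1@ESC p2@ESC p3@ESC p4@ESC -> at (4,5): 0 [-], cum=0
Total visits = 0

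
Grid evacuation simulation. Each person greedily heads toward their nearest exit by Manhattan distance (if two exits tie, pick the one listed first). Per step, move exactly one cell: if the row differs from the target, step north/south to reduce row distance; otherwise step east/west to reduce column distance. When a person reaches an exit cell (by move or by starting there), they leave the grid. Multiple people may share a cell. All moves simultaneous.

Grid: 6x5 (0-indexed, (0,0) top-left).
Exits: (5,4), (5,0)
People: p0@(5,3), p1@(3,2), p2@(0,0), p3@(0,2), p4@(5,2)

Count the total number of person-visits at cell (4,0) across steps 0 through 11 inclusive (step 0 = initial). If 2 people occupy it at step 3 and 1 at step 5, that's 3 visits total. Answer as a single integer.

Step 0: p0@(5,3) p1@(3,2) p2@(0,0) p3@(0,2) p4@(5,2) -> at (4,0): 0 [-], cum=0
Step 1: p0@ESC p1@(4,2) p2@(1,0) p3@(1,2) p4@(5,3) -> at (4,0): 0 [-], cum=0
Step 2: p0@ESC p1@(5,2) p2@(2,0) p3@(2,2) p4@ESC -> at (4,0): 0 [-], cum=0
Step 3: p0@ESC p1@(5,3) p2@(3,0) p3@(3,2) p4@ESC -> at (4,0): 0 [-], cum=0
Step 4: p0@ESC p1@ESC p2@(4,0) p3@(4,2) p4@ESC -> at (4,0): 1 [p2], cum=1
Step 5: p0@ESC p1@ESC p2@ESC p3@(5,2) p4@ESC -> at (4,0): 0 [-], cum=1
Step 6: p0@ESC p1@ESC p2@ESC p3@(5,3) p4@ESC -> at (4,0): 0 [-], cum=1
Step 7: p0@ESC p1@ESC p2@ESC p3@ESC p4@ESC -> at (4,0): 0 [-], cum=1
Total visits = 1

Answer: 1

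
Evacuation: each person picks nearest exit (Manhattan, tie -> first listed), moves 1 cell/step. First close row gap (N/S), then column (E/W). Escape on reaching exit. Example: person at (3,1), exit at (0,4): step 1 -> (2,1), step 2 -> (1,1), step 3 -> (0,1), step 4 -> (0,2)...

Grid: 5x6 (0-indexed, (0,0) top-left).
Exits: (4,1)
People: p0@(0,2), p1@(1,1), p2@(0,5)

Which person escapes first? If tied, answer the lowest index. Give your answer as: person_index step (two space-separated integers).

Step 1: p0:(0,2)->(1,2) | p1:(1,1)->(2,1) | p2:(0,5)->(1,5)
Step 2: p0:(1,2)->(2,2) | p1:(2,1)->(3,1) | p2:(1,5)->(2,5)
Step 3: p0:(2,2)->(3,2) | p1:(3,1)->(4,1)->EXIT | p2:(2,5)->(3,5)
Step 4: p0:(3,2)->(4,2) | p1:escaped | p2:(3,5)->(4,5)
Step 5: p0:(4,2)->(4,1)->EXIT | p1:escaped | p2:(4,5)->(4,4)
Step 6: p0:escaped | p1:escaped | p2:(4,4)->(4,3)
Step 7: p0:escaped | p1:escaped | p2:(4,3)->(4,2)
Step 8: p0:escaped | p1:escaped | p2:(4,2)->(4,1)->EXIT
Exit steps: [5, 3, 8]
First to escape: p1 at step 3

Answer: 1 3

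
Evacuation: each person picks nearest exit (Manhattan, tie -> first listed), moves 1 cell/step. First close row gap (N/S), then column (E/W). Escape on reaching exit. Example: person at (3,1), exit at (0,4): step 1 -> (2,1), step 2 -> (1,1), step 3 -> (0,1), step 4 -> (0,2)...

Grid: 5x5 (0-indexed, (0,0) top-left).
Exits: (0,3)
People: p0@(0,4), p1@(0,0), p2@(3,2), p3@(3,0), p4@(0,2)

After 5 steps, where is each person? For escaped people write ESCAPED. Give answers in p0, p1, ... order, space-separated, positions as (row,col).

Step 1: p0:(0,4)->(0,3)->EXIT | p1:(0,0)->(0,1) | p2:(3,2)->(2,2) | p3:(3,0)->(2,0) | p4:(0,2)->(0,3)->EXIT
Step 2: p0:escaped | p1:(0,1)->(0,2) | p2:(2,2)->(1,2) | p3:(2,0)->(1,0) | p4:escaped
Step 3: p0:escaped | p1:(0,2)->(0,3)->EXIT | p2:(1,2)->(0,2) | p3:(1,0)->(0,0) | p4:escaped
Step 4: p0:escaped | p1:escaped | p2:(0,2)->(0,3)->EXIT | p3:(0,0)->(0,1) | p4:escaped
Step 5: p0:escaped | p1:escaped | p2:escaped | p3:(0,1)->(0,2) | p4:escaped

ESCAPED ESCAPED ESCAPED (0,2) ESCAPED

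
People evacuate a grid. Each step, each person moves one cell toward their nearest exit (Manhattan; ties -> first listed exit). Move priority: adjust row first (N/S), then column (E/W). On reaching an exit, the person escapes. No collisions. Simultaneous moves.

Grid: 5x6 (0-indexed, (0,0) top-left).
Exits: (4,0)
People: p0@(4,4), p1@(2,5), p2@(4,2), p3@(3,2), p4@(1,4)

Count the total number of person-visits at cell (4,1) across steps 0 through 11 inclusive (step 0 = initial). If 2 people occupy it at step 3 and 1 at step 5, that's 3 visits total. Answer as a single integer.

Step 0: p0@(4,4) p1@(2,5) p2@(4,2) p3@(3,2) p4@(1,4) -> at (4,1): 0 [-], cum=0
Step 1: p0@(4,3) p1@(3,5) p2@(4,1) p3@(4,2) p4@(2,4) -> at (4,1): 1 [p2], cum=1
Step 2: p0@(4,2) p1@(4,5) p2@ESC p3@(4,1) p4@(3,4) -> at (4,1): 1 [p3], cum=2
Step 3: p0@(4,1) p1@(4,4) p2@ESC p3@ESC p4@(4,4) -> at (4,1): 1 [p0], cum=3
Step 4: p0@ESC p1@(4,3) p2@ESC p3@ESC p4@(4,3) -> at (4,1): 0 [-], cum=3
Step 5: p0@ESC p1@(4,2) p2@ESC p3@ESC p4@(4,2) -> at (4,1): 0 [-], cum=3
Step 6: p0@ESC p1@(4,1) p2@ESC p3@ESC p4@(4,1) -> at (4,1): 2 [p1,p4], cum=5
Step 7: p0@ESC p1@ESC p2@ESC p3@ESC p4@ESC -> at (4,1): 0 [-], cum=5
Total visits = 5

Answer: 5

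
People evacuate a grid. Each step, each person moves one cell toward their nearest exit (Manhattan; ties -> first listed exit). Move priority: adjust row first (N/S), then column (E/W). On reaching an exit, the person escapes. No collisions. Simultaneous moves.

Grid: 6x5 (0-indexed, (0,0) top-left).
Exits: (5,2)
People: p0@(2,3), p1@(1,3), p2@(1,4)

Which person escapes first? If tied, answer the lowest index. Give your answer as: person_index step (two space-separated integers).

Answer: 0 4

Derivation:
Step 1: p0:(2,3)->(3,3) | p1:(1,3)->(2,3) | p2:(1,4)->(2,4)
Step 2: p0:(3,3)->(4,3) | p1:(2,3)->(3,3) | p2:(2,4)->(3,4)
Step 3: p0:(4,3)->(5,3) | p1:(3,3)->(4,3) | p2:(3,4)->(4,4)
Step 4: p0:(5,3)->(5,2)->EXIT | p1:(4,3)->(5,3) | p2:(4,4)->(5,4)
Step 5: p0:escaped | p1:(5,3)->(5,2)->EXIT | p2:(5,4)->(5,3)
Step 6: p0:escaped | p1:escaped | p2:(5,3)->(5,2)->EXIT
Exit steps: [4, 5, 6]
First to escape: p0 at step 4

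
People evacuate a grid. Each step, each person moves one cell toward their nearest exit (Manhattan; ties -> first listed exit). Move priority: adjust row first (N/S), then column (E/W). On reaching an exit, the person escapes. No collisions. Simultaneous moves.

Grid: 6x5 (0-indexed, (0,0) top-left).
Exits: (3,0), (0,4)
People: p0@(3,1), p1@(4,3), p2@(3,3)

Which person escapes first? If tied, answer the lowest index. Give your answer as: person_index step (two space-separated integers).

Answer: 0 1

Derivation:
Step 1: p0:(3,1)->(3,0)->EXIT | p1:(4,3)->(3,3) | p2:(3,3)->(3,2)
Step 2: p0:escaped | p1:(3,3)->(3,2) | p2:(3,2)->(3,1)
Step 3: p0:escaped | p1:(3,2)->(3,1) | p2:(3,1)->(3,0)->EXIT
Step 4: p0:escaped | p1:(3,1)->(3,0)->EXIT | p2:escaped
Exit steps: [1, 4, 3]
First to escape: p0 at step 1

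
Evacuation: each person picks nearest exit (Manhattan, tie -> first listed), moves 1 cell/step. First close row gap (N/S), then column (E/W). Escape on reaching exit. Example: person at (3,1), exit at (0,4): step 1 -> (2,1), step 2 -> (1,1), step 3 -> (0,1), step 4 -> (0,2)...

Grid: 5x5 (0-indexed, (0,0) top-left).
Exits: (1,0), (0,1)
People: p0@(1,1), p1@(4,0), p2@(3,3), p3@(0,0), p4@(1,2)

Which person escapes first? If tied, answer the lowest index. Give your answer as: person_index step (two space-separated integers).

Step 1: p0:(1,1)->(1,0)->EXIT | p1:(4,0)->(3,0) | p2:(3,3)->(2,3) | p3:(0,0)->(1,0)->EXIT | p4:(1,2)->(1,1)
Step 2: p0:escaped | p1:(3,0)->(2,0) | p2:(2,3)->(1,3) | p3:escaped | p4:(1,1)->(1,0)->EXIT
Step 3: p0:escaped | p1:(2,0)->(1,0)->EXIT | p2:(1,3)->(1,2) | p3:escaped | p4:escaped
Step 4: p0:escaped | p1:escaped | p2:(1,2)->(1,1) | p3:escaped | p4:escaped
Step 5: p0:escaped | p1:escaped | p2:(1,1)->(1,0)->EXIT | p3:escaped | p4:escaped
Exit steps: [1, 3, 5, 1, 2]
First to escape: p0 at step 1

Answer: 0 1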